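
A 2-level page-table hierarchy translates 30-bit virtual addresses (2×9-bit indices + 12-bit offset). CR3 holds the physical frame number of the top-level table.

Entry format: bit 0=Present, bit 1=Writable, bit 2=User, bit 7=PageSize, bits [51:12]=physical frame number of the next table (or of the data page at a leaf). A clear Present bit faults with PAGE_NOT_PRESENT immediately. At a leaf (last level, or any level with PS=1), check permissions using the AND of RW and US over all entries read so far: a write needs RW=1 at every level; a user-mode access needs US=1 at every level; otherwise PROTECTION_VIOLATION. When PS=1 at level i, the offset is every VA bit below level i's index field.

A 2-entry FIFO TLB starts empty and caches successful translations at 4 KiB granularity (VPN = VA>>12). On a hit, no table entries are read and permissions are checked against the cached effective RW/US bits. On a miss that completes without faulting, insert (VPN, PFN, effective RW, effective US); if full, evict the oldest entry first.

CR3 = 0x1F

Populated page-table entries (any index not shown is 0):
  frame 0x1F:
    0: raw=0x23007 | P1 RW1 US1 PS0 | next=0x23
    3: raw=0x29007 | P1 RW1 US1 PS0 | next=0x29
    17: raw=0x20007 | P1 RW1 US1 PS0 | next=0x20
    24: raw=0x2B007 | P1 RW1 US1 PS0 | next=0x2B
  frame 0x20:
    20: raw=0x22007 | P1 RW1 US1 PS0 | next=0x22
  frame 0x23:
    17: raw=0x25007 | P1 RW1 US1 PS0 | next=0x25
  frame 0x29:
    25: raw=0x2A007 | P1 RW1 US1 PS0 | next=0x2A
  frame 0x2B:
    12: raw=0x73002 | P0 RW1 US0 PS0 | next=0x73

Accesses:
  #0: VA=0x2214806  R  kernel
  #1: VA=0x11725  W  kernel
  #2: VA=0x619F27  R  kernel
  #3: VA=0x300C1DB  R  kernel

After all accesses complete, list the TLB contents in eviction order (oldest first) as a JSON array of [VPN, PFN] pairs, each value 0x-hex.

Trace:
#0 VA=0x2214806 (r,kernel):
  lvl0: tbl 0x1F, slot 17 ⇒ 0x20007 (P1/RW1/US1/PS0)
  lvl1: tbl 0x20, slot 20 ⇒ 0x22007 (P1/RW1/US1/PS0)
  ✓ 0x22806  — 2 lookups
#1 VA=0x11725 (w,kernel):
  lvl0: tbl 0x1F, slot 0 ⇒ 0x23007 (P1/RW1/US1/PS0)
  lvl1: tbl 0x23, slot 17 ⇒ 0x25007 (P1/RW1/US1/PS0)
  ✓ 0x25725  — 2 lookups
#2 VA=0x619F27 (r,kernel):
  lvl0: tbl 0x1F, slot 3 ⇒ 0x29007 (P1/RW1/US1/PS0)
  lvl1: tbl 0x29, slot 25 ⇒ 0x2A007 (P1/RW1/US1/PS0)
  ✓ 0x2AF27  — 2 lookups
#3 VA=0x300C1DB (r,kernel):
  lvl0: tbl 0x1F, slot 24 ⇒ 0x2B007 (P1/RW1/US1/PS0)
  lvl1: tbl 0x2B, slot 12 ⇒ 0x73002 (P0/RW1/US0/PS0)
  ✗ PAGE_NOT_PRESENT  [2 reads]

TLB: [["0x11", "0x25"], ["0x619", "0x2A"]]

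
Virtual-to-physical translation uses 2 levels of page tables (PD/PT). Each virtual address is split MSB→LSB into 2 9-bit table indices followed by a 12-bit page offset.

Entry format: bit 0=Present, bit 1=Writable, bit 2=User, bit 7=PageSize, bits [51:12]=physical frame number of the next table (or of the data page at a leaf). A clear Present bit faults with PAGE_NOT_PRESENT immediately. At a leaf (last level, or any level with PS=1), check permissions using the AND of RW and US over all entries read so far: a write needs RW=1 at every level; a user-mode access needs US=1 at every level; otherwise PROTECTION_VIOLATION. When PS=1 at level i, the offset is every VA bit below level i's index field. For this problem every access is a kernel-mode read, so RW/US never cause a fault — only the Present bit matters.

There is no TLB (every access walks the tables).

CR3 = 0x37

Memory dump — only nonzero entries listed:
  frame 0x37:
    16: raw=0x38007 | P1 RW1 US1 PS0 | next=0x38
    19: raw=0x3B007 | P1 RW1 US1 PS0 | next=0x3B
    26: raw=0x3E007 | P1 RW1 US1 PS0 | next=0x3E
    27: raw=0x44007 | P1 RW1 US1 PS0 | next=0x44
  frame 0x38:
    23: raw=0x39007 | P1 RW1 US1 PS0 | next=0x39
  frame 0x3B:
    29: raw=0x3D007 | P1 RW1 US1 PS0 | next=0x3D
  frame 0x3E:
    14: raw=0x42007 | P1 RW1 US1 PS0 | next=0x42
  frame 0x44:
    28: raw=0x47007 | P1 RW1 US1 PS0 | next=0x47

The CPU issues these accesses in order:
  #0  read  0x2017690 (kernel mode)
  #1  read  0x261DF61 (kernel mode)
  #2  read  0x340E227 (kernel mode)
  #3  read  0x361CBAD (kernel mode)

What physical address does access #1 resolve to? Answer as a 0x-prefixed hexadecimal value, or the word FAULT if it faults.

Walk each access:
#0 VA=0x2017690 (r,kernel):
  lvl0: tbl 0x37, slot 16 ⇒ 0x38007 (P1/RW1/US1/PS0)
  lvl1: tbl 0x38, slot 23 ⇒ 0x39007 (P1/RW1/US1/PS0)
  ✓ 0x39690  — 2 lookups
#1 VA=0x261DF61 (r,kernel):
  lvl0: tbl 0x37, slot 19 ⇒ 0x3B007 (P1/RW1/US1/PS0)
  lvl1: tbl 0x3B, slot 29 ⇒ 0x3D007 (P1/RW1/US1/PS0)
  ✓ 0x3DF61  — 2 lookups
#2 VA=0x340E227 (r,kernel):
  lvl0: tbl 0x37, slot 26 ⇒ 0x3E007 (P1/RW1/US1/PS0)
  lvl1: tbl 0x3E, slot 14 ⇒ 0x42007 (P1/RW1/US1/PS0)
  ✓ 0x42227  — 2 lookups
#3 VA=0x361CBAD (r,kernel):
  lvl0: tbl 0x37, slot 27 ⇒ 0x44007 (P1/RW1/US1/PS0)
  lvl1: tbl 0x44, slot 28 ⇒ 0x47007 (P1/RW1/US1/PS0)
  ✓ 0x47BAD  — 2 lookups

Access #1 PA: 0x3DF61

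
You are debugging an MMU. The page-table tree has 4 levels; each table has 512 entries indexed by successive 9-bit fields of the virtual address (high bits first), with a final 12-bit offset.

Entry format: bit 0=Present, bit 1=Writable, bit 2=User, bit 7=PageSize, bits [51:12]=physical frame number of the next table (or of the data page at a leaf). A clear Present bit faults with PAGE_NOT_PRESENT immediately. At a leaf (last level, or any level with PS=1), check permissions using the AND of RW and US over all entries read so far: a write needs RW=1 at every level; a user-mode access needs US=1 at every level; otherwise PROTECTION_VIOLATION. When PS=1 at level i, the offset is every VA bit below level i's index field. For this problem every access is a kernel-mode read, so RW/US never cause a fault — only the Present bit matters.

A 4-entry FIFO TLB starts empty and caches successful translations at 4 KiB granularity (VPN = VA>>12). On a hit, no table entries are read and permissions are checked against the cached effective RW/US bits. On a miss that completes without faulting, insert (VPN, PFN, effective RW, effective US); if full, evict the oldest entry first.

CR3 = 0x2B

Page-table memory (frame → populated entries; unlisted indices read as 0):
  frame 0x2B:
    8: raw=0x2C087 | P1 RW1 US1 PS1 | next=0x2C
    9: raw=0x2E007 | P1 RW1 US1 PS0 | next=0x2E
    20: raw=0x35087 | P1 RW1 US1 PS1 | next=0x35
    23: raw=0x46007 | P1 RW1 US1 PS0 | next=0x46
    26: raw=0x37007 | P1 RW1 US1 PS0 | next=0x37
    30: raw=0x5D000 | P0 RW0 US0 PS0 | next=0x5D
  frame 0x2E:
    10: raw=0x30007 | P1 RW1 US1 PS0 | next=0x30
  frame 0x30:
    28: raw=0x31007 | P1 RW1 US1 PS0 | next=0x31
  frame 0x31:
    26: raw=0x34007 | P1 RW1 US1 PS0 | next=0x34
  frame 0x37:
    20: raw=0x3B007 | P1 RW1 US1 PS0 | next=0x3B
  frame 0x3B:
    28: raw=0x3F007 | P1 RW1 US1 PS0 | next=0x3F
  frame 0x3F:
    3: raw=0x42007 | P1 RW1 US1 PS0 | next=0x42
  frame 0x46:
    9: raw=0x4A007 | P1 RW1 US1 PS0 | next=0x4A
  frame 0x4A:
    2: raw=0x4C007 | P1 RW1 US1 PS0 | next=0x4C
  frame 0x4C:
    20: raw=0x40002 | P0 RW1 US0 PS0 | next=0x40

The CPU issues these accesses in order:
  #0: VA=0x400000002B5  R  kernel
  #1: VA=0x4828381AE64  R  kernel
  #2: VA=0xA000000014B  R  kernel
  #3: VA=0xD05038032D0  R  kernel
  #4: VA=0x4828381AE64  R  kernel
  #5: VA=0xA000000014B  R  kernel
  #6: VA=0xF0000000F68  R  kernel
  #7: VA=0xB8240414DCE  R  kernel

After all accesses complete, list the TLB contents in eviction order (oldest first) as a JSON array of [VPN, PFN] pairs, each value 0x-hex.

Trace:
#0 VA=0x400000002B5 (r,kernel):
  L0 @0x2B[8] → 0x2C087  P=1,RW=1,US=1,PS=1
  ⇒ phys 0x2C2B5 (huge @L0)  [1 reads]
#1 VA=0x4828381AE64 (r,kernel):
  L0 @0x2B[9] → 0x2E007  P=1,RW=1,US=1,PS=0
  L1 @0x2E[10] → 0x30007  P=1,RW=1,US=1,PS=0
  L2 @0x30[28] → 0x31007  P=1,RW=1,US=1,PS=0
  L3 @0x31[26] → 0x34007  P=1,RW=1,US=1,PS=0
  ⇒ phys 0x34E64  [4 reads]
#2 VA=0xA000000014B (r,kernel):
  L0 @0x2B[20] → 0x35087  P=1,RW=1,US=1,PS=1
  ⇒ phys 0x3514B (huge @L0)  [1 reads]
#3 VA=0xD05038032D0 (r,kernel):
  L0 @0x2B[26] → 0x37007  P=1,RW=1,US=1,PS=0
  L1 @0x37[20] → 0x3B007  P=1,RW=1,US=1,PS=0
  L2 @0x3B[28] → 0x3F007  P=1,RW=1,US=1,PS=0
  L3 @0x3F[3] → 0x42007  P=1,RW=1,US=1,PS=0
  ⇒ phys 0x422D0  [4 reads]
#4 VA=0x4828381AE64 (r,kernel):
  TLB hit vpn=0x4828381A → PA=0x34E64
#5 VA=0xA000000014B (r,kernel):
  TLB hit vpn=0xA0000000 → PA=0x3514B
#6 VA=0xF0000000F68 (r,kernel):
  L0 @0x2B[30] → 0x5D000  P=0,RW=0,US=0,PS=0
  ✗ PAGE_NOT_PRESENT  [1 reads]
#7 VA=0xB8240414DCE (r,kernel):
  L0 @0x2B[23] → 0x46007  P=1,RW=1,US=1,PS=0
  L1 @0x46[9] → 0x4A007  P=1,RW=1,US=1,PS=0
  L2 @0x4A[2] → 0x4C007  P=1,RW=1,US=1,PS=0
  L3 @0x4C[20] → 0x40002  P=0,RW=1,US=0,PS=0
  ✗ PAGE_NOT_PRESENT  [4 reads]

TLB: [["0x40000000", "0x2C"], ["0x4828381A", "0x34"], ["0xA0000000", "0x35"], ["0xD0503803", "0x42"]]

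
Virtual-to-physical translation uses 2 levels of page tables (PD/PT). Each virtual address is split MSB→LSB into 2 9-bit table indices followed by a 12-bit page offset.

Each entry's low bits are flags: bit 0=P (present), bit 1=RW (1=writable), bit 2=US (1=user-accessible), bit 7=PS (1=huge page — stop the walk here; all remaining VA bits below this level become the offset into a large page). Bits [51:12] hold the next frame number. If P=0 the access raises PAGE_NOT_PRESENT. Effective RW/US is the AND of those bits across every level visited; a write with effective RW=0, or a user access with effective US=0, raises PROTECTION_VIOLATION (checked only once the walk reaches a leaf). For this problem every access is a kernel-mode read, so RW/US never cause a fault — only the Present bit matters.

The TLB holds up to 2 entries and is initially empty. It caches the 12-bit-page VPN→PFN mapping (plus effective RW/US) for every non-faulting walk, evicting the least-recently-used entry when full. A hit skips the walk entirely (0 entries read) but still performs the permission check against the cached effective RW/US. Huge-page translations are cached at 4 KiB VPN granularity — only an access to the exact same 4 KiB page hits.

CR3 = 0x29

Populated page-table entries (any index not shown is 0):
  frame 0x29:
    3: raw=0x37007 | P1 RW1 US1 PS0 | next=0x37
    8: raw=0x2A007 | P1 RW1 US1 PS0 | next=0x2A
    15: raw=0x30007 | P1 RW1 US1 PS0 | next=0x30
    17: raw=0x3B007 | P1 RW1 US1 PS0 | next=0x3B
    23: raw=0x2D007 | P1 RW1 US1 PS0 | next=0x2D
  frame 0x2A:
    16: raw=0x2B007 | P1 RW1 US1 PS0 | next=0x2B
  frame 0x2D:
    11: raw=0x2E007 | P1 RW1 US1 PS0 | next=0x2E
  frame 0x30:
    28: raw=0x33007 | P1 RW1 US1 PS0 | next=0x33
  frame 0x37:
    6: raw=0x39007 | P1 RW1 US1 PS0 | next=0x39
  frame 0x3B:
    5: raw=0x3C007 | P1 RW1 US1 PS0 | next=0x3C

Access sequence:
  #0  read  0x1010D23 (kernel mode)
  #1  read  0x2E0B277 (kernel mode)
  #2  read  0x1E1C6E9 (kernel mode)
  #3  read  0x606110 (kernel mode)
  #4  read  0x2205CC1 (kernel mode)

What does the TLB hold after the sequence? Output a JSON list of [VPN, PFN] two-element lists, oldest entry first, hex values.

Trace:
#0 VA=0x1010D23 (r,kernel):
  lvl0: tbl 0x29, slot 8 ⇒ 0x2A007 (P1/RW1/US1/PS0)
  lvl1: tbl 0x2A, slot 16 ⇒ 0x2B007 (P1/RW1/US1/PS0)
  ⇒ phys 0x2BD23  [2 reads]
#1 VA=0x2E0B277 (r,kernel):
  lvl0: tbl 0x29, slot 23 ⇒ 0x2D007 (P1/RW1/US1/PS0)
  lvl1: tbl 0x2D, slot 11 ⇒ 0x2E007 (P1/RW1/US1/PS0)
  ⇒ phys 0x2E277  [2 reads]
#2 VA=0x1E1C6E9 (r,kernel):
  lvl0: tbl 0x29, slot 15 ⇒ 0x30007 (P1/RW1/US1/PS0)
  lvl1: tbl 0x30, slot 28 ⇒ 0x33007 (P1/RW1/US1/PS0)
  ⇒ phys 0x336E9  [2 reads]
#3 VA=0x606110 (r,kernel):
  lvl0: tbl 0x29, slot 3 ⇒ 0x37007 (P1/RW1/US1/PS0)
  lvl1: tbl 0x37, slot 6 ⇒ 0x39007 (P1/RW1/US1/PS0)
  ⇒ phys 0x39110  [2 reads]
#4 VA=0x2205CC1 (r,kernel):
  lvl0: tbl 0x29, slot 17 ⇒ 0x3B007 (P1/RW1/US1/PS0)
  lvl1: tbl 0x3B, slot 5 ⇒ 0x3C007 (P1/RW1/US1/PS0)
  ⇒ phys 0x3CCC1  [2 reads]

TLB: [["0x606", "0x39"], ["0x2205", "0x3C"]]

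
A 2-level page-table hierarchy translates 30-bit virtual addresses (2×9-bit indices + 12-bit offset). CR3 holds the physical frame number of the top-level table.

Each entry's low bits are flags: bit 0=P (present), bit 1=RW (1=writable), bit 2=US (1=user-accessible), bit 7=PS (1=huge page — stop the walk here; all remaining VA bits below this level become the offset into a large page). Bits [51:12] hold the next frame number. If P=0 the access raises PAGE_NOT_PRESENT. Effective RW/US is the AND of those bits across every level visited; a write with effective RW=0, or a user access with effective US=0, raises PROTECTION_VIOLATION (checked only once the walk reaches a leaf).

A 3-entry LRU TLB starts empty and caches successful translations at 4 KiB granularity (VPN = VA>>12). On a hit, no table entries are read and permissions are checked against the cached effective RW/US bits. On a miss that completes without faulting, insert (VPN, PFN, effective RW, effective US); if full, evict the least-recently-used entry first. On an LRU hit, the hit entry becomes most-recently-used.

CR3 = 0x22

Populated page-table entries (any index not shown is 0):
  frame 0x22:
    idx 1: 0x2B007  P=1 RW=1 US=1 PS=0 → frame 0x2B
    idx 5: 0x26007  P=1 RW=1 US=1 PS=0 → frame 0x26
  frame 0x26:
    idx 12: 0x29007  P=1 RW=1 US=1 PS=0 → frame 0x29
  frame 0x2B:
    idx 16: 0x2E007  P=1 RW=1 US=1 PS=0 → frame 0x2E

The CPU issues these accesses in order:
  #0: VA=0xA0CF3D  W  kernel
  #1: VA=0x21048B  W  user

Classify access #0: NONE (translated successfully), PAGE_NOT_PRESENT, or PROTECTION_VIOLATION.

Trace:
#0 VA=0xA0CF3D (w,kernel):
  L0: frame=0x22 idx=5 entry=0x26007 [P=1 RW=1 US=1 PS=0]
  L1: frame=0x26 idx=12 entry=0x29007 [P=1 RW=1 US=1 PS=0]
  ✓ 0x29F3D  — 2 lookups
#1 VA=0x21048B (w,user):
  L0: frame=0x22 idx=1 entry=0x2B007 [P=1 RW=1 US=1 PS=0]
  L1: frame=0x2B idx=16 entry=0x2E007 [P=1 RW=1 US=1 PS=0]
  ✓ 0x2E48B  — 2 lookups

Access #0 fault: NONE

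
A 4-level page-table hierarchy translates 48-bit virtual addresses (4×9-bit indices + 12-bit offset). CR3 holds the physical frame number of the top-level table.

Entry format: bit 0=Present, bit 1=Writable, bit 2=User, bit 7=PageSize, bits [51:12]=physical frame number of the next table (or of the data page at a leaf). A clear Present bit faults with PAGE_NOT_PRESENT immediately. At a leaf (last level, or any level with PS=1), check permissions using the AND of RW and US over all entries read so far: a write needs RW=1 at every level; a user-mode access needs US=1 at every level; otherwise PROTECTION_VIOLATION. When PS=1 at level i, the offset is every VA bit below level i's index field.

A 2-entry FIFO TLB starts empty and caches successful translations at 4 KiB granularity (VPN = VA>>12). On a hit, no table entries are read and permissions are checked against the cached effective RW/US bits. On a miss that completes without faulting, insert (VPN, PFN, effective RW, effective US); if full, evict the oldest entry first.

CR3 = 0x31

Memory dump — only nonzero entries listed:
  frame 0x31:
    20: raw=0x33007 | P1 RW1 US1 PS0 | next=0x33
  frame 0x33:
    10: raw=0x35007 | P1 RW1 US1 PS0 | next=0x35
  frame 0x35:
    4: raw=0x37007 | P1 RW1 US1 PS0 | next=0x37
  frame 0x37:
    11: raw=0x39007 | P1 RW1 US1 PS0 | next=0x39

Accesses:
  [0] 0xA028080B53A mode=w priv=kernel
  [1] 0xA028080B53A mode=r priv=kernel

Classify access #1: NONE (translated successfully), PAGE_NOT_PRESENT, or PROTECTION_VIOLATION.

Trace:
#0 VA=0xA028080B53A (w,kernel):
  [0] read 0x31 idx=20: raw=0x33007 flags P=1 W=1 U=1 S=0
  [1] read 0x33 idx=10: raw=0x35007 flags P=1 W=1 U=1 S=0
  [2] read 0x35 idx=4: raw=0x37007 flags P=1 W=1 U=1 S=0
  [3] read 0x37 idx=11: raw=0x39007 flags P=1 W=1 U=1 S=0
  → PA=0x3953A  (4 entries read)
#1 VA=0xA028080B53A (r,kernel):
  TLB hit vpn=0xA028080B → PA=0x3953A

Access #1 fault: NONE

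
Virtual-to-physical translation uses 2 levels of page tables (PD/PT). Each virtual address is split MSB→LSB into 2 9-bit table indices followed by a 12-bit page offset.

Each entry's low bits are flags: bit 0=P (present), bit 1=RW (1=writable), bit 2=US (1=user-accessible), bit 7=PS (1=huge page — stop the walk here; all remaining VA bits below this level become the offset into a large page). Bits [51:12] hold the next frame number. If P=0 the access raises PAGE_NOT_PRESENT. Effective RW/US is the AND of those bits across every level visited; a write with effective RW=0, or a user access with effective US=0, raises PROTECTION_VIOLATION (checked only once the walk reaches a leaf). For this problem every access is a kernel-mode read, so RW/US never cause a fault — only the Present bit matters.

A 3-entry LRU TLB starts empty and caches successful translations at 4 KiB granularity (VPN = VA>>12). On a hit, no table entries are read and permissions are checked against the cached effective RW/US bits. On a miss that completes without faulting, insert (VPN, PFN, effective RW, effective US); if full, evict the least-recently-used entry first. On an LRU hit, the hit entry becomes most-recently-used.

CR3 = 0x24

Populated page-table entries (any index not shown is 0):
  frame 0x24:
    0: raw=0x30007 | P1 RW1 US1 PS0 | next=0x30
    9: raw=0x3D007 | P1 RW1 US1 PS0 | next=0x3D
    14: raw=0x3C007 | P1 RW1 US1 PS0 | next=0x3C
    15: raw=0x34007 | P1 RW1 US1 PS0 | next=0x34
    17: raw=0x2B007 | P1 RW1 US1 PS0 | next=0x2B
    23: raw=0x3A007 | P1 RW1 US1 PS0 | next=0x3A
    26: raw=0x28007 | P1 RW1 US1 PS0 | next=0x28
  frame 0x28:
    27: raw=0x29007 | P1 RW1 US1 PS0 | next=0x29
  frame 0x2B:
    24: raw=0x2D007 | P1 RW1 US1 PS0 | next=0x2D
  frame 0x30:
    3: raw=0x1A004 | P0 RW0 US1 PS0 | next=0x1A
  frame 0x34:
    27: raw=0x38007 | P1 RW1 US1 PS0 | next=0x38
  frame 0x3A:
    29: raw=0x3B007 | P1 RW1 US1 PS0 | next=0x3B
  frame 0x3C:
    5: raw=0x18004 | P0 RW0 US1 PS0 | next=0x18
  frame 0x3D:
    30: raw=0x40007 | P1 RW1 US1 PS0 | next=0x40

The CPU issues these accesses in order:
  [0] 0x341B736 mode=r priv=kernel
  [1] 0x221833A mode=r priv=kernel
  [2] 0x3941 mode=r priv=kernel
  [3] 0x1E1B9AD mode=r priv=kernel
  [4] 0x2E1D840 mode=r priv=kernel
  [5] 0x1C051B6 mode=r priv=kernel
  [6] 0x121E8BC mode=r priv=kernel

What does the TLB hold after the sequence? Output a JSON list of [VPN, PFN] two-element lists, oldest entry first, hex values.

Walk each access:
#0 VA=0x341B736 (r,kernel):
  L0 @0x24[26] → 0x28007  P=1,RW=1,US=1,PS=0
  L1 @0x28[27] → 0x29007  P=1,RW=1,US=1,PS=0
  ⇒ phys 0x29736  [2 reads]
#1 VA=0x221833A (r,kernel):
  L0 @0x24[17] → 0x2B007  P=1,RW=1,US=1,PS=0
  L1 @0x2B[24] → 0x2D007  P=1,RW=1,US=1,PS=0
  ⇒ phys 0x2D33A  [2 reads]
#2 VA=0x3941 (r,kernel):
  L0 @0x24[0] → 0x30007  P=1,RW=1,US=1,PS=0
  L1 @0x30[3] → 0x1A004  P=0,RW=0,US=1,PS=0
  → PAGE_NOT_PRESENT  (2 entries read)
#3 VA=0x1E1B9AD (r,kernel):
  L0 @0x24[15] → 0x34007  P=1,RW=1,US=1,PS=0
  L1 @0x34[27] → 0x38007  P=1,RW=1,US=1,PS=0
  ⇒ phys 0x389AD  [2 reads]
#4 VA=0x2E1D840 (r,kernel):
  L0 @0x24[23] → 0x3A007  P=1,RW=1,US=1,PS=0
  L1 @0x3A[29] → 0x3B007  P=1,RW=1,US=1,PS=0
  ⇒ phys 0x3B840  [2 reads]
#5 VA=0x1C051B6 (r,kernel):
  L0 @0x24[14] → 0x3C007  P=1,RW=1,US=1,PS=0
  L1 @0x3C[5] → 0x18004  P=0,RW=0,US=1,PS=0
  → PAGE_NOT_PRESENT  (2 entries read)
#6 VA=0x121E8BC (r,kernel):
  L0 @0x24[9] → 0x3D007  P=1,RW=1,US=1,PS=0
  L1 @0x3D[30] → 0x40007  P=1,RW=1,US=1,PS=0
  ⇒ phys 0x408BC  [2 reads]

TLB: [["0x1E1B", "0x38"], ["0x2E1D", "0x3B"], ["0x121E", "0x40"]]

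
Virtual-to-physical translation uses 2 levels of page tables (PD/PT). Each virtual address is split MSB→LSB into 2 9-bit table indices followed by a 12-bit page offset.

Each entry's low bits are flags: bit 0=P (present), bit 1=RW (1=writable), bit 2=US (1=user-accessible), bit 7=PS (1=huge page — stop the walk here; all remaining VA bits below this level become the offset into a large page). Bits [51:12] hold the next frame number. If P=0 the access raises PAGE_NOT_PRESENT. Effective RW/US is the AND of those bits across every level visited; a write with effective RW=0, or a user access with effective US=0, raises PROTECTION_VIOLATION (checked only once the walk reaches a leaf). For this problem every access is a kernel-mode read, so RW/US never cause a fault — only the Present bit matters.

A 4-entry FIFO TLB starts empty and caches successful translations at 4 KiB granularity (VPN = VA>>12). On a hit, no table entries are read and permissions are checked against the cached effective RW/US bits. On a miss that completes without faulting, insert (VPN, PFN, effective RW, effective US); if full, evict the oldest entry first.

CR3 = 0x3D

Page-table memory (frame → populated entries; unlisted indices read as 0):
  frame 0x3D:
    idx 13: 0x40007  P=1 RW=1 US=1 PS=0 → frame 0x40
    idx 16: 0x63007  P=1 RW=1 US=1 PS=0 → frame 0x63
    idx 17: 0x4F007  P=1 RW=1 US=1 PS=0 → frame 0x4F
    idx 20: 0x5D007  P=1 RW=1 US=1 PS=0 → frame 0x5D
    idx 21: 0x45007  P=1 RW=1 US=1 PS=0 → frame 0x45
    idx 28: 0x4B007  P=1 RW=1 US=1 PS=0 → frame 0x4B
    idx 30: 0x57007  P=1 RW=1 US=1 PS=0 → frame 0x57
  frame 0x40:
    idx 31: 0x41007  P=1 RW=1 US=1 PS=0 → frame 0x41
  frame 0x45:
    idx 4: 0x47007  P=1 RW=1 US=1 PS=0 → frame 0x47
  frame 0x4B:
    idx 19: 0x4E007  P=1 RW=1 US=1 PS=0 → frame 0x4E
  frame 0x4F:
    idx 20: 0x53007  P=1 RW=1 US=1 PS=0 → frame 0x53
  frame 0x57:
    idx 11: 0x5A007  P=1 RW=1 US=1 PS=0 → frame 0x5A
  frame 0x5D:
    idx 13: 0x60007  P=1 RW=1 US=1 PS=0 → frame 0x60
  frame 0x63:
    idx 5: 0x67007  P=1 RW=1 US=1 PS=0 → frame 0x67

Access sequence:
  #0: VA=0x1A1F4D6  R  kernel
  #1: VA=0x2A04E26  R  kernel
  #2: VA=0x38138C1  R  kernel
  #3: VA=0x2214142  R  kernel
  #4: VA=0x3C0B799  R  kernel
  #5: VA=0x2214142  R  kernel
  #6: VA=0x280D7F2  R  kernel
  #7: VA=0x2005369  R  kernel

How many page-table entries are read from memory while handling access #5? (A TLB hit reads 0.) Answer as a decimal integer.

Per-access translation:
#0 VA=0x1A1F4D6 (r,kernel):
  [0] read 0x3D idx=13: raw=0x40007 flags P=1 W=1 U=1 S=0
  [1] read 0x40 idx=31: raw=0x41007 flags P=1 W=1 U=1 S=0
  ✓ 0x414D6  — 2 lookups
#1 VA=0x2A04E26 (r,kernel):
  [0] read 0x3D idx=21: raw=0x45007 flags P=1 W=1 U=1 S=0
  [1] read 0x45 idx=4: raw=0x47007 flags P=1 W=1 U=1 S=0
  ✓ 0x47E26  — 2 lookups
#2 VA=0x38138C1 (r,kernel):
  [0] read 0x3D idx=28: raw=0x4B007 flags P=1 W=1 U=1 S=0
  [1] read 0x4B idx=19: raw=0x4E007 flags P=1 W=1 U=1 S=0
  ✓ 0x4E8C1  — 2 lookups
#3 VA=0x2214142 (r,kernel):
  [0] read 0x3D idx=17: raw=0x4F007 flags P=1 W=1 U=1 S=0
  [1] read 0x4F idx=20: raw=0x53007 flags P=1 W=1 U=1 S=0
  ✓ 0x53142  — 2 lookups
#4 VA=0x3C0B799 (r,kernel):
  [0] read 0x3D idx=30: raw=0x57007 flags P=1 W=1 U=1 S=0
  [1] read 0x57 idx=11: raw=0x5A007 flags P=1 W=1 U=1 S=0
  ✓ 0x5A799  — 2 lookups
#5 VA=0x2214142 (r,kernel):
  TLB hit vpn=0x2214 → PA=0x53142
#6 VA=0x280D7F2 (r,kernel):
  [0] read 0x3D idx=20: raw=0x5D007 flags P=1 W=1 U=1 S=0
  [1] read 0x5D idx=13: raw=0x60007 flags P=1 W=1 U=1 S=0
  ✓ 0x607F2  — 2 lookups
#7 VA=0x2005369 (r,kernel):
  [0] read 0x3D idx=16: raw=0x63007 flags P=1 W=1 U=1 S=0
  [1] read 0x63 idx=5: raw=0x67007 flags P=1 W=1 U=1 S=0
  ✓ 0x67369  — 2 lookups

Entries read for #5: 0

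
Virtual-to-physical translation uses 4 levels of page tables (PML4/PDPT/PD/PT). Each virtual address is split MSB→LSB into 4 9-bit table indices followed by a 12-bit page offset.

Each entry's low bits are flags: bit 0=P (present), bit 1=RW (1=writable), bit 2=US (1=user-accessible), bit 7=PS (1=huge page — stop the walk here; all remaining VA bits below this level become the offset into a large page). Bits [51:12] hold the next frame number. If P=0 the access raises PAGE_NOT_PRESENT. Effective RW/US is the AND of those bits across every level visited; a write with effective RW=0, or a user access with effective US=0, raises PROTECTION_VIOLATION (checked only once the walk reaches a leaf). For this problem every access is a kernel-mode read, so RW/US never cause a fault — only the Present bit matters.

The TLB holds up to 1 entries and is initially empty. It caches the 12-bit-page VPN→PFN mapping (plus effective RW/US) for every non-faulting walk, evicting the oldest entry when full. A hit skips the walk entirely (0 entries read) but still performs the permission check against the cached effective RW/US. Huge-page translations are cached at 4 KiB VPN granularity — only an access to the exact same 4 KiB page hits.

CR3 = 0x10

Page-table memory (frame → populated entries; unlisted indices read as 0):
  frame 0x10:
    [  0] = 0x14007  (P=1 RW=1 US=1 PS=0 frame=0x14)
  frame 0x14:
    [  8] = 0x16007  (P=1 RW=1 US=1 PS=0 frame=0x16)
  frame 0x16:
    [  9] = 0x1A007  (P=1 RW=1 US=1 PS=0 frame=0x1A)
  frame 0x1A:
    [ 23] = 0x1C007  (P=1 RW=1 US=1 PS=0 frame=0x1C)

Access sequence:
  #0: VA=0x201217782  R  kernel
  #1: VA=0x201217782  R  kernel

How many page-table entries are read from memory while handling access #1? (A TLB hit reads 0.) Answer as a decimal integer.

Trace:
#0 VA=0x201217782 (r,kernel):
  L0: frame=0x10 idx=0 entry=0x14007 [P=1 RW=1 US=1 PS=0]
  L1: frame=0x14 idx=8 entry=0x16007 [P=1 RW=1 US=1 PS=0]
  L2: frame=0x16 idx=9 entry=0x1A007 [P=1 RW=1 US=1 PS=0]
  L3: frame=0x1A idx=23 entry=0x1C007 [P=1 RW=1 US=1 PS=0]
  → PA=0x1C782  (4 entries read)
#1 VA=0x201217782 (r,kernel):
  TLB hit vpn=0x201217 → PA=0x1C782

Entries read for #1: 0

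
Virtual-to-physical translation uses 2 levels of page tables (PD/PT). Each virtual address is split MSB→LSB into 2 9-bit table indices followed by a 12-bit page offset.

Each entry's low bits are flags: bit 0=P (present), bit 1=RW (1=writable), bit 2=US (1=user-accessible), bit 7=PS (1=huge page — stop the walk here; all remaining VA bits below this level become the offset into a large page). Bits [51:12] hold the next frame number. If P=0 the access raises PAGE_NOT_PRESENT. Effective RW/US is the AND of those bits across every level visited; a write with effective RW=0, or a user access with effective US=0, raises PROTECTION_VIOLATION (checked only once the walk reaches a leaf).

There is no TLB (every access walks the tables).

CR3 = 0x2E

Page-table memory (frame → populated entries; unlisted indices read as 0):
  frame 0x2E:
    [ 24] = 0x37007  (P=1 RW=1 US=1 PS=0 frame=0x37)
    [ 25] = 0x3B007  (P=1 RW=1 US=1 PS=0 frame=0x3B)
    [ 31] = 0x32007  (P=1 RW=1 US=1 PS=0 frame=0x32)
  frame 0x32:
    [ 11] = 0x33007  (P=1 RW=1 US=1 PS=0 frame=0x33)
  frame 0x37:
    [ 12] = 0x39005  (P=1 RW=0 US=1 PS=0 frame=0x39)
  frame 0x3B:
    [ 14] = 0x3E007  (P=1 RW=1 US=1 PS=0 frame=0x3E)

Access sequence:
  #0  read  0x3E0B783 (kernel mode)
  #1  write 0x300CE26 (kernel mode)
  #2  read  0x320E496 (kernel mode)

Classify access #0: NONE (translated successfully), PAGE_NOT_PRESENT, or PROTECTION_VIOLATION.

Trace:
#0 VA=0x3E0B783 (r,kernel):
  [0] read 0x2E idx=31: raw=0x32007 flags P=1 W=1 U=1 S=0
  [1] read 0x32 idx=11: raw=0x33007 flags P=1 W=1 U=1 S=0
  → PA=0x33783  (2 entries read)
#1 VA=0x300CE26 (w,kernel):
  [0] read 0x2E idx=24: raw=0x37007 flags P=1 W=1 U=1 S=0
  [1] read 0x37 idx=12: raw=0x39005 flags P=1 W=0 U=1 S=0
  ✗ PROTECTION_VIOLATION  [2 reads]
#2 VA=0x320E496 (r,kernel):
  [0] read 0x2E idx=25: raw=0x3B007 flags P=1 W=1 U=1 S=0
  [1] read 0x3B idx=14: raw=0x3E007 flags P=1 W=1 U=1 S=0
  → PA=0x3E496  (2 entries read)

Access #0 fault: NONE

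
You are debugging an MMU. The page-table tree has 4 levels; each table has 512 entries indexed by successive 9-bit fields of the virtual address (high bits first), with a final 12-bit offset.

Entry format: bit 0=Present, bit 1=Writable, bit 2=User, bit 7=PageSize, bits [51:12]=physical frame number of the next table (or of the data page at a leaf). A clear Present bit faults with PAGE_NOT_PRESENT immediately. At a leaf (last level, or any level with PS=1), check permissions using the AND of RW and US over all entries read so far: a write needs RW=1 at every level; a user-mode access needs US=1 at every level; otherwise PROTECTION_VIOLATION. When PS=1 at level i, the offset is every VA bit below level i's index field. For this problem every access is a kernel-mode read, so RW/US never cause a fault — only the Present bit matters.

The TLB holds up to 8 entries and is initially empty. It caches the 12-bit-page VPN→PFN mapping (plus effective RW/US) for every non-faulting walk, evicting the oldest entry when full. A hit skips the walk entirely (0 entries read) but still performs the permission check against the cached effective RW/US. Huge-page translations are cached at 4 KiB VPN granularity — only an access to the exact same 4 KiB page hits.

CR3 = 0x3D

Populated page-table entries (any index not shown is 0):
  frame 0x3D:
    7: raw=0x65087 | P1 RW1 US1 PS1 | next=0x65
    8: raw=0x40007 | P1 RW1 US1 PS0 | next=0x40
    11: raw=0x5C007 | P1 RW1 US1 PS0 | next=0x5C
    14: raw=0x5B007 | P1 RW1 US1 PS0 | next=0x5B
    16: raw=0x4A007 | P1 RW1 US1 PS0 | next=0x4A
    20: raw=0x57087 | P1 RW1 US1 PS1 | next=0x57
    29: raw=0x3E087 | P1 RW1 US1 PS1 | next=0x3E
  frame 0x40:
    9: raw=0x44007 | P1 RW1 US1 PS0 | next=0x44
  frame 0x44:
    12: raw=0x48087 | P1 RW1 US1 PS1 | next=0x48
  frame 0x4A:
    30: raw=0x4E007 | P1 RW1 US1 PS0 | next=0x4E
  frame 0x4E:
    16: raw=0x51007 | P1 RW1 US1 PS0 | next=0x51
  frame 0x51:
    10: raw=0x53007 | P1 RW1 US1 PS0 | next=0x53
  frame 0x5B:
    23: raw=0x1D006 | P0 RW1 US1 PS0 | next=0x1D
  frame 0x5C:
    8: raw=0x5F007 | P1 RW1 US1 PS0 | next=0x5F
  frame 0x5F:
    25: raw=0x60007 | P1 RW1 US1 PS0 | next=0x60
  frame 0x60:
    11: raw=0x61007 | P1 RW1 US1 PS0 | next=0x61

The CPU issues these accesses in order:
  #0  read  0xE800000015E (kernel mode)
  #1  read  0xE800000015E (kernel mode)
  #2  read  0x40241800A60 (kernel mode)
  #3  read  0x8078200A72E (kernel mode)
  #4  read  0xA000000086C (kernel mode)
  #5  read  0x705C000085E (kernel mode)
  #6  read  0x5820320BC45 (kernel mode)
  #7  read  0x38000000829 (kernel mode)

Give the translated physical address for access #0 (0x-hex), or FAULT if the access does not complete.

Walk each access:
#0 VA=0xE800000015E (r,kernel):
  [0] read 0x3D idx=29: raw=0x3E087 flags P=1 W=1 U=1 S=1
  → PA=0x3E15E (huge @L0)  (1 entries read)
#1 VA=0xE800000015E (r,kernel):
  TLB hit vpn=0xE8000000 → PA=0x3E15E
#2 VA=0x40241800A60 (r,kernel):
  [0] read 0x3D idx=8: raw=0x40007 flags P=1 W=1 U=1 S=0
  [1] read 0x40 idx=9: raw=0x44007 flags P=1 W=1 U=1 S=0
  [2] read 0x44 idx=12: raw=0x48087 flags P=1 W=1 U=1 S=1
  → PA=0x48A60 (huge @L2)  (3 entries read)
#3 VA=0x8078200A72E (r,kernel):
  [0] read 0x3D idx=16: raw=0x4A007 flags P=1 W=1 U=1 S=0
  [1] read 0x4A idx=30: raw=0x4E007 flags P=1 W=1 U=1 S=0
  [2] read 0x4E idx=16: raw=0x51007 flags P=1 W=1 U=1 S=0
  [3] read 0x51 idx=10: raw=0x53007 flags P=1 W=1 U=1 S=0
  → PA=0x5372E  (4 entries read)
#4 VA=0xA000000086C (r,kernel):
  [0] read 0x3D idx=20: raw=0x57087 flags P=1 W=1 U=1 S=1
  → PA=0x5786C (huge @L0)  (1 entries read)
#5 VA=0x705C000085E (r,kernel):
  [0] read 0x3D idx=14: raw=0x5B007 flags P=1 W=1 U=1 S=0
  [1] read 0x5B idx=23: raw=0x1D006 flags P=0 W=1 U=1 S=0
  ⇒ fault: PAGE_NOT_PRESENT  — 2 lookups
#6 VA=0x5820320BC45 (r,kernel):
  [0] read 0x3D idx=11: raw=0x5C007 flags P=1 W=1 U=1 S=0
  [1] read 0x5C idx=8: raw=0x5F007 flags P=1 W=1 U=1 S=0
  [2] read 0x5F idx=25: raw=0x60007 flags P=1 W=1 U=1 S=0
  [3] read 0x60 idx=11: raw=0x61007 flags P=1 W=1 U=1 S=0
  → PA=0x61C45  (4 entries read)
#7 VA=0x38000000829 (r,kernel):
  [0] read 0x3D idx=7: raw=0x65087 flags P=1 W=1 U=1 S=1
  → PA=0x65829 (huge @L0)  (1 entries read)

Access #0 PA: 0x3E15E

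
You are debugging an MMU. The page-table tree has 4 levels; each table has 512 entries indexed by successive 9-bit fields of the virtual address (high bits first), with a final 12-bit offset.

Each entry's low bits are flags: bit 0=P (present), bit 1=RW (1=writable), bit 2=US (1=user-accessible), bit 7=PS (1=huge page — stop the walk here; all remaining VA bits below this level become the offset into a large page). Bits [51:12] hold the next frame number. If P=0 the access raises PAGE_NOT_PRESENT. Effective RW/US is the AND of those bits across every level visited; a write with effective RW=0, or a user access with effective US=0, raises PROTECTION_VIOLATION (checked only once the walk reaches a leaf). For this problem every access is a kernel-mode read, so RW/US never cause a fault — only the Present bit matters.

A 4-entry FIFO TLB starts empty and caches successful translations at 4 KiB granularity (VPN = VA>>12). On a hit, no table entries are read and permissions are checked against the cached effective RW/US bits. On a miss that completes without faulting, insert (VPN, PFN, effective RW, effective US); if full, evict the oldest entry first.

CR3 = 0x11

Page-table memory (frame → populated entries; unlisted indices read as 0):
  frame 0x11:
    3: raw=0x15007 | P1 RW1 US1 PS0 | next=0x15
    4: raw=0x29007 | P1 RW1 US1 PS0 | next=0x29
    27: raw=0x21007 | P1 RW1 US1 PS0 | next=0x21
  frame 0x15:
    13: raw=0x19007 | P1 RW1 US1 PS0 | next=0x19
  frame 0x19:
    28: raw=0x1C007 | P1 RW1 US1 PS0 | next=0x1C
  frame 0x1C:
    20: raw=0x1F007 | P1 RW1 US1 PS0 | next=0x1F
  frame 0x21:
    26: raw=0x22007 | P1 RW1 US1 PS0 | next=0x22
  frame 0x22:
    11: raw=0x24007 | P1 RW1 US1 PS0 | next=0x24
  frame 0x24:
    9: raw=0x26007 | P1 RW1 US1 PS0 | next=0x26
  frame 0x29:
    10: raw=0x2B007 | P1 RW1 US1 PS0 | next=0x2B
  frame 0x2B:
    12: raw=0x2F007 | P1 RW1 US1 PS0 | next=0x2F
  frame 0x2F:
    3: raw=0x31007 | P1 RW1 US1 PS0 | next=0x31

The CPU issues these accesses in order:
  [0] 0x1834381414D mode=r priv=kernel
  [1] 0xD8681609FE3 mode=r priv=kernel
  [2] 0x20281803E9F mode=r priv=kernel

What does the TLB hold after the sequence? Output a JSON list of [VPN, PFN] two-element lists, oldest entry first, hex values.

Walk each access:
#0 VA=0x1834381414D (r,kernel):
  L0 @0x11[3] → 0x15007  P=1,RW=1,US=1,PS=0
  L1 @0x15[13] → 0x19007  P=1,RW=1,US=1,PS=0
  L2 @0x19[28] → 0x1C007  P=1,RW=1,US=1,PS=0
  L3 @0x1C[20] → 0x1F007  P=1,RW=1,US=1,PS=0
  ✓ 0x1F14D  — 4 lookups
#1 VA=0xD8681609FE3 (r,kernel):
  L0 @0x11[27] → 0x21007  P=1,RW=1,US=1,PS=0
  L1 @0x21[26] → 0x22007  P=1,RW=1,US=1,PS=0
  L2 @0x22[11] → 0x24007  P=1,RW=1,US=1,PS=0
  L3 @0x24[9] → 0x26007  P=1,RW=1,US=1,PS=0
  ✓ 0x26FE3  — 4 lookups
#2 VA=0x20281803E9F (r,kernel):
  L0 @0x11[4] → 0x29007  P=1,RW=1,US=1,PS=0
  L1 @0x29[10] → 0x2B007  P=1,RW=1,US=1,PS=0
  L2 @0x2B[12] → 0x2F007  P=1,RW=1,US=1,PS=0
  L3 @0x2F[3] → 0x31007  P=1,RW=1,US=1,PS=0
  ✓ 0x31E9F  — 4 lookups

TLB: [["0x18343814", "0x1F"], ["0xD8681609", "0x26"], ["0x20281803", "0x31"]]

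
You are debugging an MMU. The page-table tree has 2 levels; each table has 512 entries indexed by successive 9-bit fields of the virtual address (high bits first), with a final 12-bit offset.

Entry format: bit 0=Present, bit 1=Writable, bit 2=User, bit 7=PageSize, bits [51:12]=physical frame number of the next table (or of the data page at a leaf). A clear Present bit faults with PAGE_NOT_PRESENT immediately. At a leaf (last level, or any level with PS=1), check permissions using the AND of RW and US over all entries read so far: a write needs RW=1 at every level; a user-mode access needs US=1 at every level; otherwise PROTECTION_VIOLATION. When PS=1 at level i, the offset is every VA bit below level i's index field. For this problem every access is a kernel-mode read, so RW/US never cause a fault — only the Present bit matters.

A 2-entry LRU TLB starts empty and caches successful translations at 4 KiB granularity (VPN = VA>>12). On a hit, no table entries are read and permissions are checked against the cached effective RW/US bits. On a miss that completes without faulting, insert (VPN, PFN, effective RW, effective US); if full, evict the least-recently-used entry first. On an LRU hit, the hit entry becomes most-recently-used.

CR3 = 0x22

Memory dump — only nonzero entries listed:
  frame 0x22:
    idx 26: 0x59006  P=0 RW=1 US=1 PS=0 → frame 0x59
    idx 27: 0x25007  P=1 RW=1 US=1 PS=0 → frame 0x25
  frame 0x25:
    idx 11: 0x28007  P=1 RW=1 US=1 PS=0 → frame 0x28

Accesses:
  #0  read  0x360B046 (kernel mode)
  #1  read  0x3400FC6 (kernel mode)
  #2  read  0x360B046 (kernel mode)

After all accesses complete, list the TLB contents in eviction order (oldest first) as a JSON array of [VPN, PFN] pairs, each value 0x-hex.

Per-access translation:
#0 VA=0x360B046 (r,kernel):
  L0 @0x22[27] → 0x25007  P=1,RW=1,US=1,PS=0
  L1 @0x25[11] → 0x28007  P=1,RW=1,US=1,PS=0
  ✓ 0x28046  — 2 lookups
#1 VA=0x3400FC6 (r,kernel):
  L0 @0x22[26] → 0x59006  P=0,RW=1,US=1,PS=0
  ⇒ fault: PAGE_NOT_PRESENT  — 1 lookups
#2 VA=0x360B046 (r,kernel):
  TLB hit vpn=0x360B → PA=0x28046

TLB: [["0x360B", "0x28"]]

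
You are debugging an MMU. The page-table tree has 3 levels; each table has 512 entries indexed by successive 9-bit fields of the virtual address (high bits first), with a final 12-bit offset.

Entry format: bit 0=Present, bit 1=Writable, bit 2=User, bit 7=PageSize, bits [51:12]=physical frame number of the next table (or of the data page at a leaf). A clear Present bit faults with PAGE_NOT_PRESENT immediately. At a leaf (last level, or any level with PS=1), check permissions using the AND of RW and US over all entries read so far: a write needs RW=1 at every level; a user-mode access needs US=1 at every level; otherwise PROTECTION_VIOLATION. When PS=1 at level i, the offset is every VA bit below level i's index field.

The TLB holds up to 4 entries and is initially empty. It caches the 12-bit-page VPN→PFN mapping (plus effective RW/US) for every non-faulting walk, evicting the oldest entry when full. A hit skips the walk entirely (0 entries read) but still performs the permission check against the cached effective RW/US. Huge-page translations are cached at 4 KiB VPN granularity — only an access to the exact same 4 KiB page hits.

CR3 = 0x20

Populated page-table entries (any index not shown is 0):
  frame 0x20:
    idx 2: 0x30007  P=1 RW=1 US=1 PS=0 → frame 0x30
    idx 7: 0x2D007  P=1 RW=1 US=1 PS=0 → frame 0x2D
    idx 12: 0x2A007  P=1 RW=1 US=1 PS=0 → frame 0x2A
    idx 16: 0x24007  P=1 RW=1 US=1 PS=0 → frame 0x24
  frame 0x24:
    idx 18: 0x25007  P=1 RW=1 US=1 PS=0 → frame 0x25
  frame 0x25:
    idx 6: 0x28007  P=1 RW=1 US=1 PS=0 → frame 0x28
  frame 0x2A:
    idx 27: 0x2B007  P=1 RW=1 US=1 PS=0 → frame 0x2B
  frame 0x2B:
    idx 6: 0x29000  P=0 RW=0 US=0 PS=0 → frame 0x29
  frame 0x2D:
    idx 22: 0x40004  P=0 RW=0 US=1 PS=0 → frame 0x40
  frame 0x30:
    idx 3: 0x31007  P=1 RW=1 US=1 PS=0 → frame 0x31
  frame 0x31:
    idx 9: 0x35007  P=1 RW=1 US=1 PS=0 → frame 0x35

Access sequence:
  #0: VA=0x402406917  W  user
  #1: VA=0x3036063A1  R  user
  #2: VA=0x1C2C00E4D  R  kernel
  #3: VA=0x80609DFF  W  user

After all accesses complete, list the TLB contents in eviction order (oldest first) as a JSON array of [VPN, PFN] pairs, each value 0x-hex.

Walk each access:
#0 VA=0x402406917 (w,user):
  [0] read 0x20 idx=16: raw=0x24007 flags P=1 W=1 U=1 S=0
  [1] read 0x24 idx=18: raw=0x25007 flags P=1 W=1 U=1 S=0
  [2] read 0x25 idx=6: raw=0x28007 flags P=1 W=1 U=1 S=0
  ✓ 0x28917  — 3 lookups
#1 VA=0x3036063A1 (r,user):
  [0] read 0x20 idx=12: raw=0x2A007 flags P=1 W=1 U=1 S=0
  [1] read 0x2A idx=27: raw=0x2B007 flags P=1 W=1 U=1 S=0
  [2] read 0x2B idx=6: raw=0x29000 flags P=0 W=0 U=0 S=0
  → PAGE_NOT_PRESENT  (3 entries read)
#2 VA=0x1C2C00E4D (r,kernel):
  [0] read 0x20 idx=7: raw=0x2D007 flags P=1 W=1 U=1 S=0
  [1] read 0x2D idx=22: raw=0x40004 flags P=0 W=0 U=1 S=0
  → PAGE_NOT_PRESENT  (2 entries read)
#3 VA=0x80609DFF (w,user):
  [0] read 0x20 idx=2: raw=0x30007 flags P=1 W=1 U=1 S=0
  [1] read 0x30 idx=3: raw=0x31007 flags P=1 W=1 U=1 S=0
  [2] read 0x31 idx=9: raw=0x35007 flags P=1 W=1 U=1 S=0
  ✓ 0x35DFF  — 3 lookups

TLB: [["0x402406", "0x28"], ["0x80609", "0x35"]]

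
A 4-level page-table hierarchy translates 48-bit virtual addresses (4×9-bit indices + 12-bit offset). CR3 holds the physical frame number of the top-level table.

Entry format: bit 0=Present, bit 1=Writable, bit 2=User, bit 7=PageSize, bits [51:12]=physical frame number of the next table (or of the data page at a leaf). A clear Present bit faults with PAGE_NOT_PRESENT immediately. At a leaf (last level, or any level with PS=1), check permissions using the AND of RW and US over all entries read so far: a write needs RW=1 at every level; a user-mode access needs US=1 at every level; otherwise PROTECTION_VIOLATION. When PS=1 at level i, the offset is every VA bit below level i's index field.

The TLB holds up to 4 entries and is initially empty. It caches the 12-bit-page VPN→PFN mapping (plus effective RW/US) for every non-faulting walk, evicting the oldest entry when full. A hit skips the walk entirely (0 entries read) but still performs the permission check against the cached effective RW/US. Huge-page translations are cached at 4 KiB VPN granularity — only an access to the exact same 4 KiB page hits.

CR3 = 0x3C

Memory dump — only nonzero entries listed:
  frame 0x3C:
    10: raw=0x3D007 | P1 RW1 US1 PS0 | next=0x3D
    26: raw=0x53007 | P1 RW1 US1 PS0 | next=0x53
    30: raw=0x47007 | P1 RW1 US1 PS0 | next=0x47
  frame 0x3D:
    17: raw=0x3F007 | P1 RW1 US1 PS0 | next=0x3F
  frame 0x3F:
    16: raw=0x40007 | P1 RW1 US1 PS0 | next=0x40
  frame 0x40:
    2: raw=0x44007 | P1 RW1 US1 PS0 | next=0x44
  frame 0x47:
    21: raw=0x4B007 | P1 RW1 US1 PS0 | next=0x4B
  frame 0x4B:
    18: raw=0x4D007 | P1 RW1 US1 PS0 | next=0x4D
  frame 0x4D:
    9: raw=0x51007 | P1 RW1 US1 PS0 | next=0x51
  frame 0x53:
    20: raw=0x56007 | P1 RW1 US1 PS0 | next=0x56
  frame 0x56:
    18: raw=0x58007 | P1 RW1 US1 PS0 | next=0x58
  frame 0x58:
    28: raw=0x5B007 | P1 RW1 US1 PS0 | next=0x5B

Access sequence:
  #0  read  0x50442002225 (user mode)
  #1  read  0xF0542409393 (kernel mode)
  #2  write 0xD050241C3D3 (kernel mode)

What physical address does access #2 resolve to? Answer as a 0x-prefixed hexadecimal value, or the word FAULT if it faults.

Trace:
#0 VA=0x50442002225 (r,user):
  lvl0: tbl 0x3C, slot 10 ⇒ 0x3D007 (P1/RW1/US1/PS0)
  lvl1: tbl 0x3D, slot 17 ⇒ 0x3F007 (P1/RW1/US1/PS0)
  lvl2: tbl 0x3F, slot 16 ⇒ 0x40007 (P1/RW1/US1/PS0)
  lvl3: tbl 0x40, slot 2 ⇒ 0x44007 (P1/RW1/US1/PS0)
  ⇒ phys 0x44225  [4 reads]
#1 VA=0xF0542409393 (r,kernel):
  lvl0: tbl 0x3C, slot 30 ⇒ 0x47007 (P1/RW1/US1/PS0)
  lvl1: tbl 0x47, slot 21 ⇒ 0x4B007 (P1/RW1/US1/PS0)
  lvl2: tbl 0x4B, slot 18 ⇒ 0x4D007 (P1/RW1/US1/PS0)
  lvl3: tbl 0x4D, slot 9 ⇒ 0x51007 (P1/RW1/US1/PS0)
  ⇒ phys 0x51393  [4 reads]
#2 VA=0xD050241C3D3 (w,kernel):
  lvl0: tbl 0x3C, slot 26 ⇒ 0x53007 (P1/RW1/US1/PS0)
  lvl1: tbl 0x53, slot 20 ⇒ 0x56007 (P1/RW1/US1/PS0)
  lvl2: tbl 0x56, slot 18 ⇒ 0x58007 (P1/RW1/US1/PS0)
  lvl3: tbl 0x58, slot 28 ⇒ 0x5B007 (P1/RW1/US1/PS0)
  ⇒ phys 0x5B3D3  [4 reads]

Access #2 PA: 0x5B3D3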